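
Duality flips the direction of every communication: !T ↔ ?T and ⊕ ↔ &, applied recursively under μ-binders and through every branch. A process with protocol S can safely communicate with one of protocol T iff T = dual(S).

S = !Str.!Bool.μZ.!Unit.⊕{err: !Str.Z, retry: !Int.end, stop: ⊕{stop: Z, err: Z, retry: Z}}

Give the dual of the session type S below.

!Str ↦ ?Str
  !Bool ↦ ?Bool
    μZ ↦ μZ  (μ self-dual)
      !Unit ↦ ?Unit
        ⊕{err,retry,stop} ↦ &{err,retry,stop}  (⊕→&)
          case err:
            !Str ↦ ?Str
              dual(Z) = Z
          case retry:
            !Int ↦ ?Int
              dual(end) = end
          case stop:
            ⊕{stop,err,retry} ↦ &{stop,err,retry}  (⊕→&)
              case stop:
                dual(Z) = Z
              case err:
                dual(Z) = Z
              case retry:
                dual(Z) = Z

?Str.?Bool.μZ.?Unit.&{err: ?Str.Z, retry: ?Int.end, stop: &{stop: Z, err: Z, retry: Z}}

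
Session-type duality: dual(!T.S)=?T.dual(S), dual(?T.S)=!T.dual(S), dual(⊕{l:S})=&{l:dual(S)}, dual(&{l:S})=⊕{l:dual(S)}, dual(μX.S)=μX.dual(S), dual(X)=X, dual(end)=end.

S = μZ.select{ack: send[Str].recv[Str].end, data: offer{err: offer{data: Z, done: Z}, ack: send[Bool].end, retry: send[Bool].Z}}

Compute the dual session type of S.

μZ.offer{ack: recv[Str].send[Str].end, data: select{err: select{data: Z, done: Z}, ack: recv[Bool].end, retry: recv[Bool].Z}}

μZ → μZ  (binder kept)
  select{ack,data} → offer{ack,data}  (⊕→&)
    case ack:
      send[Str] → recv[Str]
        recv[Str] → send[Str]
          end self-dual
    case data:
      offer{err,ack,retry} → select{err,ack,retry}  (offer→select)
        case err:
          offer{data,done} → select{data,done}  (offer→select)
            case data:
              Z self-dual
            case done:
              Z self-dual
        case ack:
          send[Bool] → recv[Bool]
            end self-dual
        case retry:
          send[Bool] → recv[Bool]
            Z self-dual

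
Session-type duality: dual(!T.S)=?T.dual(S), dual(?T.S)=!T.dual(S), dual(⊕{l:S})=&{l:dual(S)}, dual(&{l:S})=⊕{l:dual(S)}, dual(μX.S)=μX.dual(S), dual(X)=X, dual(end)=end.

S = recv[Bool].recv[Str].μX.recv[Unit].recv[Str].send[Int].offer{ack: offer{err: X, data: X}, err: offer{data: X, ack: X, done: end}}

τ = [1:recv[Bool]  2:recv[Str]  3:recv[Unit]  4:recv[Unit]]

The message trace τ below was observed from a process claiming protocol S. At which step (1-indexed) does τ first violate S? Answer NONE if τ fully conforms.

4

[1] recv[Bool]  match  now at recv[Str].μX.…
[2] recv[Str]  match  now at μX.…
[3] recv[Unit]  match  now at recv[Str].send[Int].offer{ack: offer{err: μX.…, data: μX.…}, err: offer{data: μX.…, ack: μX.…, done: end}}
[4] got recv[Unit], protocol expects recv[Str]  ✗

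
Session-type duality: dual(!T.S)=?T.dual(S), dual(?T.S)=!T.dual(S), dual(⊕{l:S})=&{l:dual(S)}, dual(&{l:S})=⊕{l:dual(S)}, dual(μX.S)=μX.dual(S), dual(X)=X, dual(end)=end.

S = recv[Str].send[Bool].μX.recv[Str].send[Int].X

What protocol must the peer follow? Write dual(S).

recv[Str] → send[Str]
  send[Bool] → recv[Bool]
    μX → μX  (rec unchanged)
      recv[Str] → send[Str]
        send[Int] → recv[Int]
          dual(X) = X

send[Str].recv[Bool].μX.send[Str].recv[Int].X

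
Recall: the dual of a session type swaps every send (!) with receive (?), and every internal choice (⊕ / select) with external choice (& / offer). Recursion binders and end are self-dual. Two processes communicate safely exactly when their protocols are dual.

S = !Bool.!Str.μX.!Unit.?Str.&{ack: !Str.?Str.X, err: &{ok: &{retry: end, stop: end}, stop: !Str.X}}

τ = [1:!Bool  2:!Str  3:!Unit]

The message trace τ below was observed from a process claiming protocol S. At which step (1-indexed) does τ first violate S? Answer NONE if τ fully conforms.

step 1: !Bool  match  residual = !Str.μX.…
step 2: !Str  match  residual = μX.…
step 3: !Unit  match  residual = ?Str.&{ack: !Str.?Str.μX.…, err: &{ok: &{retry: end, stop: end}, stop: !Str.μX.…}}
all 3 steps conform

NONE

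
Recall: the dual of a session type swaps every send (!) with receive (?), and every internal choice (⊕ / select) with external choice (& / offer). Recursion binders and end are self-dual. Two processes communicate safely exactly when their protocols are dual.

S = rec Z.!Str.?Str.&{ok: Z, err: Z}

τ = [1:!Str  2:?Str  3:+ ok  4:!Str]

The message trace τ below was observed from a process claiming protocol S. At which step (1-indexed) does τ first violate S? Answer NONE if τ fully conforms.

3

[1] !Str  ok  cont: ?Str.&{ok: rec Z.…, err: rec Z.…}
[2] ?Str  ok  cont: &{ok: rec Z.…, err: rec Z.…}
[3] got + ok, protocol expects & ok or & err  ✗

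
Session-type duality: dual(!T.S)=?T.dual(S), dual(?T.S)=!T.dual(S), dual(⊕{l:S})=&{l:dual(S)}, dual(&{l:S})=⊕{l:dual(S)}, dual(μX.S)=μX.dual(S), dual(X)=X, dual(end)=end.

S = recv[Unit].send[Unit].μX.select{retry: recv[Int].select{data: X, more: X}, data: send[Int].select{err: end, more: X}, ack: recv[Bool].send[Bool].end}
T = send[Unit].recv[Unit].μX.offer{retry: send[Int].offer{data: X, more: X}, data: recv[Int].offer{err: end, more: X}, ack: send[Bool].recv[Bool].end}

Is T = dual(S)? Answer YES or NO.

recv[Unit] | send[Unit]  ✓
  send[Unit] | recv[Unit]  ✓
    μX | μX  ✓ (binder kept)
      select{retry,data,ack} | offer{retry,data,ack}  ✓ label sets agree
        [retry]
          recv[Int] | send[Int]  ✓
            select{data,more} | offer{data,more}  ✓ label sets agree
              [data]
                X | X  ✓
              [more]
                X | X  ✓
        [data]
          send[Int] | recv[Int]  ✓
            select{err,more} | offer{err,more}  ✓ label sets agree
              [err]
                end | end  ✓
              [more]
                X | X  ✓
        [ack]
          recv[Bool] | send[Bool]  ✓
            send[Bool] | recv[Bool]  ✓
              end | end  ✓

YES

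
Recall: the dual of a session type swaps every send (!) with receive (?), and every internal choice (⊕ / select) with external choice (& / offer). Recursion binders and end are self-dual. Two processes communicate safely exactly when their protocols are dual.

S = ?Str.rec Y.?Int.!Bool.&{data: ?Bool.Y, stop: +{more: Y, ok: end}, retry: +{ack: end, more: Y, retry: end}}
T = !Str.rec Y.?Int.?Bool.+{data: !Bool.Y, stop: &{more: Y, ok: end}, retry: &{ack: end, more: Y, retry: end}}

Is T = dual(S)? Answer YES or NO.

NO

?Str | !Str  ✓
  rec Y | rec Y  ✓ (μ self-dual)
    ?Int | ?Int  ✗ same direction on both sides — not dual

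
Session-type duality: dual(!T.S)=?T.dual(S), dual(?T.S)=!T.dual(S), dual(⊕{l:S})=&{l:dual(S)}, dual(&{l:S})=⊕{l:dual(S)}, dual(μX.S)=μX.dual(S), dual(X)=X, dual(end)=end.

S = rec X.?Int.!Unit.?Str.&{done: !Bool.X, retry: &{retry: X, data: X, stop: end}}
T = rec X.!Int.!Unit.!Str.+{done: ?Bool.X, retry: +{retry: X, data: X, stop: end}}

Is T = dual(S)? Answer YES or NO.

NO

rec X ‖ rec X  ✓ (rec unchanged)
  ?Int ‖ !Int  ✓
    !Unit ‖ !Unit  ✗ same direction on both sides — not dual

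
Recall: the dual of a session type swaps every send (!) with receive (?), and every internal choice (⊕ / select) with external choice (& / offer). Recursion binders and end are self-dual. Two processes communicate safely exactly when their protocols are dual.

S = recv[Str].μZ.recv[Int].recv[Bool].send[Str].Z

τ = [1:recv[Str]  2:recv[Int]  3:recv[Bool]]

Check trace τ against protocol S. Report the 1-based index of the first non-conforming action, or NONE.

[1] recv[Str]  match  state: μZ.…
[2] recv[Int]  match  state: recv[Bool].send[Str].μZ.…
[3] recv[Bool]  match  state: send[Str].μZ.…
all 3 steps conform

NONE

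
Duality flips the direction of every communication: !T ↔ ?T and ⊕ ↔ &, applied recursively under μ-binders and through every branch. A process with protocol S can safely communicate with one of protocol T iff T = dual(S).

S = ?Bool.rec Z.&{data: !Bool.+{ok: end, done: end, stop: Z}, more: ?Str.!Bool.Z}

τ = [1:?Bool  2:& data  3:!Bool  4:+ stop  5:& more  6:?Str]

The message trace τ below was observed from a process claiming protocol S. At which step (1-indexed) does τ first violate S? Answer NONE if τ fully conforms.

@1 ?Bool  ok  cont: rec Z.…
@2 & data  ok  cont: !Bool.+{ok: end, done: end, stop: rec Z.…}
@3 !Bool  ok  cont: +{ok: end, done: end, stop: rec Z.…}
@4 + stop  ok  cont: rec Z.…
@5 & more  ok  cont: ?Str.!Bool.rec Z.…
@6 ?Str  ok  cont: !Bool.rec Z.…
τ conforms to S (length 6)

NONE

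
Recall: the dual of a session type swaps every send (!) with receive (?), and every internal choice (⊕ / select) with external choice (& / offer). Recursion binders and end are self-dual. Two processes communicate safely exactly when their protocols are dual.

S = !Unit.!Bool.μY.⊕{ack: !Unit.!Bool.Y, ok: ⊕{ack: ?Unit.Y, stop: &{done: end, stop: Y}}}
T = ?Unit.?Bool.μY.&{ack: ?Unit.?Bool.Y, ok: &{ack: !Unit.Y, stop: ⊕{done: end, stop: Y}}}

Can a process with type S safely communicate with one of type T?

YES

!Unit vs ?Unit  ✓
  !Bool vs ?Bool  ✓
    μY vs μY  ✓ (binder kept)
      ⊕{ack,ok} vs &{ack,ok}  ✓ same labels
        [ack]
          !Unit vs ?Unit  ✓
            !Bool vs ?Bool  ✓
              Y vs Y  ✓
        [ok]
          ⊕{ack,stop} vs &{ack,stop}  ✓ same labels
            [ack]
              ?Unit vs !Unit  ✓
                Y vs Y  ✓
            [stop]
              &{done,stop} vs ⊕{done,stop}  ✓ same labels
                [done]
                  end vs end  ✓
                [stop]
                  Y vs Y  ✓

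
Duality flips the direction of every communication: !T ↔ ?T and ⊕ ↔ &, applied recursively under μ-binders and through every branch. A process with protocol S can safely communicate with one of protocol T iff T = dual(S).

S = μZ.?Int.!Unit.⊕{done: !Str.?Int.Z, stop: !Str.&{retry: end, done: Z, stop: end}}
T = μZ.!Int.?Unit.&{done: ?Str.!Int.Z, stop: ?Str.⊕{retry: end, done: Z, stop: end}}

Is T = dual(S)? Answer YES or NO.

YES

μZ ‖ μZ  ok (rec unchanged)
  ?Int ‖ !Int  ok
    !Unit ‖ ?Unit  ok
      ⊕{done,stop} ‖ &{done,stop}  ok labels match
        [done]
          !Str ‖ ?Str  ok
            ?Int ‖ !Int  ok
              Z ‖ Z  ok
        [stop]
          !Str ‖ ?Str  ok
            &{retry,done,stop} ‖ ⊕{retry,done,stop}  ok labels match
              [retry]
                end ‖ end  ok
              [done]
                Z ‖ Z  ok
              [stop]
                end ‖ end  ok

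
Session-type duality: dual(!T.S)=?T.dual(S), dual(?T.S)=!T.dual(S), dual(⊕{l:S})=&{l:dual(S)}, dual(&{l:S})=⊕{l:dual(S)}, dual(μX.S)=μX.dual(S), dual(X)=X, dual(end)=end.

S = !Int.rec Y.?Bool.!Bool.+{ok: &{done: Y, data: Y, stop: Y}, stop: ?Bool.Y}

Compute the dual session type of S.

?Int.rec Y.!Bool.?Bool.&{ok: +{done: Y, data: Y, stop: Y}, stop: !Bool.Y}

!Int ↦ ?Int
  rec Y ↦ rec Y  (binder kept)
    ?Bool ↦ !Bool
      !Bool ↦ ?Bool
        +{ok,stop} ↦ &{ok,stop}  (select→offer)
          [ok]
            &{done,data,stop} ↦ +{done,data,stop}  (&→⊕)
              [done]
                Y ↦ Y
              [data]
                Y ↦ Y
              [stop]
                Y ↦ Y
          [stop]
            ?Bool ↦ !Bool
              Y ↦ Y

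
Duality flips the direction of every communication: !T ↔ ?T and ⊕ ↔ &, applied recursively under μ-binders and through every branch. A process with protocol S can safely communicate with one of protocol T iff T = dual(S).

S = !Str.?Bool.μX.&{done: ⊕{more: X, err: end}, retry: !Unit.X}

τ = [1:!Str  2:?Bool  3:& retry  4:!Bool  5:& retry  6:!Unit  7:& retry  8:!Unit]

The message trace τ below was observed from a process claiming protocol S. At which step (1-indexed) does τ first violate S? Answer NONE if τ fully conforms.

@1 !Str  ok  now at ?Bool.μX.…
@2 ?Bool  ok  now at μX.…
@3 & retry  ok  now at !Unit.μX.…
@4 got !Bool, protocol expects !Unit  ✗

4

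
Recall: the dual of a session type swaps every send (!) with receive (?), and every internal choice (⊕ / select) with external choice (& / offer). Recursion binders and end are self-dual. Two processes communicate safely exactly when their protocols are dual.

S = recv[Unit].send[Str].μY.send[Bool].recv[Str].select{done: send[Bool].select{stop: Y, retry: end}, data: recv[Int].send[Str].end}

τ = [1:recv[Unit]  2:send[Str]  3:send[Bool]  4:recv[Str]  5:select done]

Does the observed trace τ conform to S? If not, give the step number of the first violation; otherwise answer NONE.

[1] recv[Unit]  match  state: send[Str].μY.…
[2] send[Str]  match  state: μY.…
[3] send[Bool]  match  state: recv[Str].select{done: send[Bool].select{stop: μY.…, retry: end}, data: recv[Int].send[Str].end}
[4] recv[Str]  match  state: select{done: send[Bool].select{stop: μY.…, retry: end}, data: recv[Int].send[Str].end}
[5] select done  match  state: send[Bool].select{stop: μY.…, retry: end}
τ conforms to S (length 5)

NONE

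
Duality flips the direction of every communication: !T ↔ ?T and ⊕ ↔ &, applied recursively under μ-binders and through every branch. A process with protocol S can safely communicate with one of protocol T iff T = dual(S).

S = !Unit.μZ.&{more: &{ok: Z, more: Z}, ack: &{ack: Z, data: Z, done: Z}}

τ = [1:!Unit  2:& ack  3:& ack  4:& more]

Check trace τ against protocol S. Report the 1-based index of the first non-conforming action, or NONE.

NONE

step 1: !Unit  ok  residual = μZ.…
step 2: & ack  ok  residual = &{ack: μZ.…, data: μZ.…, done: μZ.…}
step 3: & ack  ok  residual = μZ.…
step 4: & more  ok  residual = &{ok: μZ.…, more: μZ.…}
trace exhausted — no violation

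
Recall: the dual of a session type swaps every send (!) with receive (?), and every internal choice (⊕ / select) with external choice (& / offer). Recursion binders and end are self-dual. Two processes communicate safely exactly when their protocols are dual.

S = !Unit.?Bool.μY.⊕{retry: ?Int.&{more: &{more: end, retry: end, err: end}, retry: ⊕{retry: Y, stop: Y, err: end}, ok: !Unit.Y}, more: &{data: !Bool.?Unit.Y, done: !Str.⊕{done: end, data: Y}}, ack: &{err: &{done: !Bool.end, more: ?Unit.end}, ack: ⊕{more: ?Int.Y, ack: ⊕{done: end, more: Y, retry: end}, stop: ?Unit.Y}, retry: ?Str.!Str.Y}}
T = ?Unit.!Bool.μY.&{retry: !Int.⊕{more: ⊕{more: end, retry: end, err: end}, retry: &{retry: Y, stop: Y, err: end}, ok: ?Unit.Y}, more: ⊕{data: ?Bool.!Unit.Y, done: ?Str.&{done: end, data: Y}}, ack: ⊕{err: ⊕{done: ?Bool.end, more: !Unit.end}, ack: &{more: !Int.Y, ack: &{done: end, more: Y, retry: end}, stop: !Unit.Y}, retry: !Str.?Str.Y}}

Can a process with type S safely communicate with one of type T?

YES

!Unit vs ?Unit  ✓
  ?Bool vs !Bool  ✓
    μY vs μY  ✓ (rec unchanged)
      ⊕{retry,more,ack} vs &{retry,more,ack}  ✓ labels match
        [retry]
          ?Int vs !Int  ✓
            &{more,retry,ok} vs ⊕{more,retry,ok}  ✓ labels match
              [more]
                &{more,retry,err} vs ⊕{more,retry,err}  ✓ labels match
                  [more]
                    end vs end  ✓
                  [retry]
                    end vs end  ✓
                  [err]
                    end vs end  ✓
              [retry]
                ⊕{retry,stop,err} vs &{retry,stop,err}  ✓ labels match
                  [retry]
                    Y vs Y  ✓
                  [stop]
                    Y vs Y  ✓
                  [err]
                    end vs end  ✓
              [ok]
                !Unit vs ?Unit  ✓
                  Y vs Y  ✓
        [more]
          &{data,done} vs ⊕{data,done}  ✓ labels match
            [data]
              !Bool vs ?Bool  ✓
                ?Unit vs !Unit  ✓
                  Y vs Y  ✓
            [done]
              !Str vs ?Str  ✓
                ⊕{done,data} vs &{done,data}  ✓ labels match
                  [done]
                    end vs end  ✓
                  [data]
                    Y vs Y  ✓
        [ack]
          &{err,ack,retry} vs ⊕{err,ack,retry}  ✓ labels match
            [err]
              &{done,more} vs ⊕{done,more}  ✓ labels match
                [done]
                  !Bool vs ?Bool  ✓
                    end vs end  ✓
                [more]
                  ?Unit vs !Unit  ✓
                    end vs end  ✓
            [ack]
              ⊕{more,ack,stop} vs &{more,ack,stop}  ✓ labels match
                [more]
                  ?Int vs !Int  ✓
                    Y vs Y  ✓
                [ack]
                  ⊕{done,more,retry} vs &{done,more,retry}  ✓ labels match
                    [done]
                      end vs end  ✓
                    [more]
                      Y vs Y  ✓
                    [retry]
                      end vs end  ✓
                [stop]
                  ?Unit vs !Unit  ✓
                    Y vs Y  ✓
            [retry]
              ?Str vs !Str  ✓
                !Str vs ?Str  ✓
                  Y vs Y  ✓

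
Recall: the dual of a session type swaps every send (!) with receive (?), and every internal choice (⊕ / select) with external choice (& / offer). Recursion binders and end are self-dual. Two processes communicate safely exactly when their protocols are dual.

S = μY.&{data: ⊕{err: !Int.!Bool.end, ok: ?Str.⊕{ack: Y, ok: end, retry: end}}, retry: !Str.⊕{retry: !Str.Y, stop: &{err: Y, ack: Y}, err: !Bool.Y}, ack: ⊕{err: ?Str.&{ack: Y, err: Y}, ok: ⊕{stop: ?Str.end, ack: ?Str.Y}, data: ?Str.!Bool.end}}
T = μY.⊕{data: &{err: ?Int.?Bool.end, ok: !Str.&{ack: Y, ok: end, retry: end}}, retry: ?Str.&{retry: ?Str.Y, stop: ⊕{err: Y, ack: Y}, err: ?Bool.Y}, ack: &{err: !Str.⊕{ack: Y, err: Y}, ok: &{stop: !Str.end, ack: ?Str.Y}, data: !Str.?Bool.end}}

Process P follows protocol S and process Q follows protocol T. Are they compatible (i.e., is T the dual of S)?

NO

μY vs μY  match (binder kept)
  &{data,retry,ack} vs ⊕{data,retry,ack}  match labels match
    [data]
      ⊕{err,ok} vs &{err,ok}  match labels match
        [err]
          !Int vs ?Int  match
            !Bool vs ?Bool  match
              end vs end  match
        [ok]
          ?Str vs !Str  match
            ⊕{ack,ok,retry} vs &{ack,ok,retry}  match labels match
              [ack]
                Y vs Y  match
              [ok]
                end vs end  match
              [retry]
                end vs end  match
    [retry]
      !Str vs ?Str  match
        ⊕{retry,stop,err} vs &{retry,stop,err}  match labels match
          [retry]
            !Str vs ?Str  match
              Y vs Y  match
          [stop]
            &{err,ack} vs ⊕{err,ack}  match labels match
              [err]
                Y vs Y  match
              [ack]
                Y vs Y  match
          [err]
            !Bool vs ?Bool  match
              Y vs Y  match
    [ack]
      ⊕{err,ok,data} vs &{err,ok,data}  match labels match
        [err]
          ?Str vs !Str  match
            &{ack,err} vs ⊕{ack,err}  match labels match
              [ack]
                Y vs Y  match
              [err]
                Y vs Y  match
        [ok]
          ⊕{stop,ack} vs &{stop,ack}  match labels match
            [stop]
              ?Str vs !Str  match
                end vs end  match
            [ack]
              ?Str vs ?Str  ✗ same direction on both sides — not dual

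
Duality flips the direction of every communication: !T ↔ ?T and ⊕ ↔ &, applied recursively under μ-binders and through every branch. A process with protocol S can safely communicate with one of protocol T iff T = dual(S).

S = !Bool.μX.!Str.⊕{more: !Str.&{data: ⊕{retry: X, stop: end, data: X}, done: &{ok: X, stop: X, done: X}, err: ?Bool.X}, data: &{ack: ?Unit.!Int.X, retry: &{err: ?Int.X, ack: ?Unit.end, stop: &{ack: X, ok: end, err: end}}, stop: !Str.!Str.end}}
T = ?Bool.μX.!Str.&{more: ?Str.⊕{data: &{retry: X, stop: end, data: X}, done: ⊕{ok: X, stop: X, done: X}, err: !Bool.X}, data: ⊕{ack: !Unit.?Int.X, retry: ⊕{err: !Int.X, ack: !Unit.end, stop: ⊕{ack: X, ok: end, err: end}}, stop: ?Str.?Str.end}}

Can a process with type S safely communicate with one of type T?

NO

!Bool vs ?Bool  ok
  μX vs μX  ok (μ self-dual)
    !Str vs !Str  ✗ same direction on both sides — not dual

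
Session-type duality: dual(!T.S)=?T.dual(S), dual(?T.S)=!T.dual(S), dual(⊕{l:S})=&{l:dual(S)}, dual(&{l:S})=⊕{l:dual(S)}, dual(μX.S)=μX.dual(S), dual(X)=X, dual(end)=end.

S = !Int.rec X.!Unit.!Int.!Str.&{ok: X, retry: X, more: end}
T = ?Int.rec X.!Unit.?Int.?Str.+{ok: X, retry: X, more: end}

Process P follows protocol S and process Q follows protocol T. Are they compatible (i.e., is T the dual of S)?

NO

!Int vs ?Int  match
  rec X vs rec X  match (binder kept)
    !Unit vs !Unit  ✗ same direction on both sides — not dual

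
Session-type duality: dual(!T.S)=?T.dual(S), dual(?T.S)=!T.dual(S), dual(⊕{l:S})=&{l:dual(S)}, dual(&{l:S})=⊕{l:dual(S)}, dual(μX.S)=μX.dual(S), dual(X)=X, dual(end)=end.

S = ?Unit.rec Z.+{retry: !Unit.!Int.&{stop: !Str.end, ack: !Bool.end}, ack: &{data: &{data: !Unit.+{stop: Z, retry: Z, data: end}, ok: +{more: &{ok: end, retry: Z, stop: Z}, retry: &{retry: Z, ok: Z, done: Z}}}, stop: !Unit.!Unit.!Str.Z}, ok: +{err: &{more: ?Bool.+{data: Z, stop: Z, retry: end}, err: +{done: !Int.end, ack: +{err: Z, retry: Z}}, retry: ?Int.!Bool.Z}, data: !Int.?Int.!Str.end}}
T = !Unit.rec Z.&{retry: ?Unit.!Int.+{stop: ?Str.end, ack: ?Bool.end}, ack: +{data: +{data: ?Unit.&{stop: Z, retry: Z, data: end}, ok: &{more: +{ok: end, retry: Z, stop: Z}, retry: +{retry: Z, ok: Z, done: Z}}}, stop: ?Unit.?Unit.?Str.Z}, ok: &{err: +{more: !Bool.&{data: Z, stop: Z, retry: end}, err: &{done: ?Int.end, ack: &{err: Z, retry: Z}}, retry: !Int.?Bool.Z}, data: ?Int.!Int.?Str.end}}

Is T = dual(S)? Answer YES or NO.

NO

?Unit | !Unit  ✓
  rec Z | rec Z  ✓ (μ self-dual)
    +{retry,ack,ok} | &{retry,ack,ok}  ✓ same labels
      [retry]
        !Unit | ?Unit  ✓
          !Int | !Int  ✗ same direction on both sides — not dual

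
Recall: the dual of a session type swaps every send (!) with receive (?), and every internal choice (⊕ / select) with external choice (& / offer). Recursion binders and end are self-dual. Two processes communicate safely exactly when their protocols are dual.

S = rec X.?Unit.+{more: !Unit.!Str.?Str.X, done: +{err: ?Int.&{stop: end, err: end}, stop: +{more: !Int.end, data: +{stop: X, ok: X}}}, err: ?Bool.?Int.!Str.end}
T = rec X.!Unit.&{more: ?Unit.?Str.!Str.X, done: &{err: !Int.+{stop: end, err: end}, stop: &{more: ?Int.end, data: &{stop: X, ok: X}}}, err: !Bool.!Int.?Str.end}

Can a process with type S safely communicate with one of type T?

rec X ‖ rec X  match (rec unchanged)
  ?Unit ‖ !Unit  match
    +{more,done,err} ‖ &{more,done,err}  match same labels
      [more]
        !Unit ‖ ?Unit  match
          !Str ‖ ?Str  match
            ?Str ‖ !Str  match
              X ‖ X  match
      [done]
        +{err,stop} ‖ &{err,stop}  match same labels
          [err]
            ?Int ‖ !Int  match
              &{stop,err} ‖ +{stop,err}  match same labels
                [stop]
                  end ‖ end  match
                [err]
                  end ‖ end  match
          [stop]
            +{more,data} ‖ &{more,data}  match same labels
              [more]
                !Int ‖ ?Int  match
                  end ‖ end  match
              [data]
                +{stop,ok} ‖ &{stop,ok}  match same labels
                  [stop]
                    X ‖ X  match
                  [ok]
                    X ‖ X  match
      [err]
        ?Bool ‖ !Bool  match
          ?Int ‖ !Int  match
            !Str ‖ ?Str  match
              end ‖ end  match

YES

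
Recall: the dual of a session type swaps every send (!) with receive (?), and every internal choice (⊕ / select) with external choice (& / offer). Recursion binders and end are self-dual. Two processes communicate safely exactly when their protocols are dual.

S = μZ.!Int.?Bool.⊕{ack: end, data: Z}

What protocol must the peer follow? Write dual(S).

μZ ↦ μZ  (μ self-dual)
  !Int ↦ ?Int
    ?Bool ↦ !Bool
      ⊕{ack,data} ↦ &{ack,data}  (⊕→&)
        [ack]
          end self-dual
        [data]
          Z self-dual

μZ.?Int.!Bool.&{ack: end, data: Z}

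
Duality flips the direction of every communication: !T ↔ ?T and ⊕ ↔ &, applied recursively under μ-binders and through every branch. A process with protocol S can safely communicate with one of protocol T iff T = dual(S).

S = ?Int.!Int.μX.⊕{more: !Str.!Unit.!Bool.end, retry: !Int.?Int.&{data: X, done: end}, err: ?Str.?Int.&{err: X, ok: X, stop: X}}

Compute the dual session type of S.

?Int = !Int
  !Int = ?Int
    μX = μX  (rec unchanged)
      ⊕{more,retry,err} = &{more,retry,err}  (internal→external)
        [more]
          !Str = ?Str
            !Unit = ?Unit
              !Bool = ?Bool
                dual(end) = end
        [retry]
          !Int = ?Int
            ?Int = !Int
              &{data,done} = ⊕{data,done}  (offer→select)
                [data]
                  dual(X) = X
                [done]
                  dual(end) = end
        [err]
          ?Str = !Str
            ?Int = !Int
              &{err,ok,stop} = ⊕{err,ok,stop}  (offer→select)
                [err]
                  dual(X) = X
                [ok]
                  dual(X) = X
                [stop]
                  dual(X) = X

!Int.?Int.μX.&{more: ?Str.?Unit.?Bool.end, retry: ?Int.!Int.⊕{data: X, done: end}, err: !Str.!Int.⊕{err: X, ok: X, stop: X}}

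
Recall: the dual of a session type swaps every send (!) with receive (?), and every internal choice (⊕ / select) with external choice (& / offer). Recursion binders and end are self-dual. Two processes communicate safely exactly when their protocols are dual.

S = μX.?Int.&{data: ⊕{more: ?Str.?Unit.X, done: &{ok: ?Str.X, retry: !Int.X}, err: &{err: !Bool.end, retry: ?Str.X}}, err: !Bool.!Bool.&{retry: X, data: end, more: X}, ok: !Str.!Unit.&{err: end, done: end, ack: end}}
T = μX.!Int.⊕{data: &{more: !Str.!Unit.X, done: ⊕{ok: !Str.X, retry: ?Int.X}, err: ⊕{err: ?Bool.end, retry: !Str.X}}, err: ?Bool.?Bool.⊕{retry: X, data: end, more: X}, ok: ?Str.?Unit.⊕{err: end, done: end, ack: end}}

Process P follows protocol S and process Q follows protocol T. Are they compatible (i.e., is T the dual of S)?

μX ‖ μX  ✓ (μ self-dual)
  ?Int ‖ !Int  ✓
    &{data,err,ok} ‖ ⊕{data,err,ok}  ✓ labels match
      case data:
        ⊕{more,done,err} ‖ &{more,done,err}  ✓ labels match
          case more:
            ?Str ‖ !Str  ✓
              ?Unit ‖ !Unit  ✓
                X ‖ X  ✓
          case done:
            &{ok,retry} ‖ ⊕{ok,retry}  ✓ labels match
              case ok:
                ?Str ‖ !Str  ✓
                  X ‖ X  ✓
              case retry:
                !Int ‖ ?Int  ✓
                  X ‖ X  ✓
          case err:
            &{err,retry} ‖ ⊕{err,retry}  ✓ labels match
              case err:
                !Bool ‖ ?Bool  ✓
                  end ‖ end  ✓
              case retry:
                ?Str ‖ !Str  ✓
                  X ‖ X  ✓
      case err:
        !Bool ‖ ?Bool  ✓
          !Bool ‖ ?Bool  ✓
            &{retry,data,more} ‖ ⊕{retry,data,more}  ✓ labels match
              case retry:
                X ‖ X  ✓
              case data:
                end ‖ end  ✓
              case more:
                X ‖ X  ✓
      case ok:
        !Str ‖ ?Str  ✓
          !Unit ‖ ?Unit  ✓
            &{err,done,ack} ‖ ⊕{err,done,ack}  ✓ labels match
              case err:
                end ‖ end  ✓
              case done:
                end ‖ end  ✓
              case ack:
                end ‖ end  ✓

YES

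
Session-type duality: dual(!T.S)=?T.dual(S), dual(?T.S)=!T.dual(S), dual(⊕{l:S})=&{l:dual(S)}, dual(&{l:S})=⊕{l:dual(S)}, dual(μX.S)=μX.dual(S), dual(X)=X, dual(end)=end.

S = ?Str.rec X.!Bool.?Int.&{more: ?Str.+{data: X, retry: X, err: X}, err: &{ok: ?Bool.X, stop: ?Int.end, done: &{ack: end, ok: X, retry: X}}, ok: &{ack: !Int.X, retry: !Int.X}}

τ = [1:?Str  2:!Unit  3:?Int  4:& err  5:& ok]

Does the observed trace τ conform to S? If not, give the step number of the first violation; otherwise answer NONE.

2

[1] ?Str  ok  cont: rec X.…
[2] got !Unit, protocol expects !Bool  ✗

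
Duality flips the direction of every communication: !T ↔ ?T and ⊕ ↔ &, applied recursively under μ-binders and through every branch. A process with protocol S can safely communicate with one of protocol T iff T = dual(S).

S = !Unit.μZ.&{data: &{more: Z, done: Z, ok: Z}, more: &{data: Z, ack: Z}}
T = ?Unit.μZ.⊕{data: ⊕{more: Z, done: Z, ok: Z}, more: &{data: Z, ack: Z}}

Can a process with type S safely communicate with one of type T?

NO

!Unit ‖ ?Unit  match
  μZ ‖ μZ  match (binder kept)
    &{data,more} ‖ ⊕{data,more}  match labels match
      • data:
        &{more,done,ok} ‖ ⊕{more,done,ok}  match labels match
          • more:
            Z ‖ Z  match
          • done:
            Z ‖ Z  match
          • ok:
            Z ‖ Z  match
      • more:
        &{data,ack} ‖ &{data,ack}  ✗ choice polarity not flipped — not dual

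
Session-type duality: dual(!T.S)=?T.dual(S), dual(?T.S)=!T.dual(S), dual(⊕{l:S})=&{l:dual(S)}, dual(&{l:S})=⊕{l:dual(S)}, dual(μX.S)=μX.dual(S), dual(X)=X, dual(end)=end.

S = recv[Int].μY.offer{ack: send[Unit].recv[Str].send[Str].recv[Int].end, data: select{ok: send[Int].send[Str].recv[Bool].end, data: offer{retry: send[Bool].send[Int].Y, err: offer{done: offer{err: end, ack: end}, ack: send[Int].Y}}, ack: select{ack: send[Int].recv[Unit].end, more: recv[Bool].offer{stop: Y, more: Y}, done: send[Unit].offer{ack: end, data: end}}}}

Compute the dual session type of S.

recv[Int] = send[Int]
  μY = μY  (binder kept)
    offer{ack,data} = select{ack,data}  (&→⊕)
      case ack:
        send[Unit] = recv[Unit]
          recv[Str] = send[Str]
            send[Str] = recv[Str]
              recv[Int] = send[Int]
                dual(end) = end
      case data:
        select{ok,data,ack} = offer{ok,data,ack}  (select→offer)
          case ok:
            send[Int] = recv[Int]
              send[Str] = recv[Str]
                recv[Bool] = send[Bool]
                  dual(end) = end
          case data:
            offer{retry,err} = select{retry,err}  (&→⊕)
              case retry:
                send[Bool] = recv[Bool]
                  send[Int] = recv[Int]
                    dual(Y) = Y
              case err:
                offer{done,ack} = select{done,ack}  (&→⊕)
                  case done:
                    offer{err,ack} = select{err,ack}  (&→⊕)
                      case err:
                        dual(end) = end
                      case ack:
                        dual(end) = end
                  case ack:
                    send[Int] = recv[Int]
                      dual(Y) = Y
          case ack:
            select{ack,more,done} = offer{ack,more,done}  (select→offer)
              case ack:
                send[Int] = recv[Int]
                  recv[Unit] = send[Unit]
                    dual(end) = end
              case more:
                recv[Bool] = send[Bool]
                  offer{stop,more} = select{stop,more}  (&→⊕)
                    case stop:
                      dual(Y) = Y
                    case more:
                      dual(Y) = Y
              case done:
                send[Unit] = recv[Unit]
                  offer{ack,data} = select{ack,data}  (&→⊕)
                    case ack:
                      dual(end) = end
                    case data:
                      dual(end) = end

send[Int].μY.select{ack: recv[Unit].send[Str].recv[Str].send[Int].end, data: offer{ok: recv[Int].recv[Str].send[Bool].end, data: select{retry: recv[Bool].recv[Int].Y, err: select{done: select{err: end, ack: end}, ack: recv[Int].Y}}, ack: offer{ack: recv[Int].send[Unit].end, more: send[Bool].select{stop: Y, more: Y}, done: recv[Unit].select{ack: end, data: end}}}}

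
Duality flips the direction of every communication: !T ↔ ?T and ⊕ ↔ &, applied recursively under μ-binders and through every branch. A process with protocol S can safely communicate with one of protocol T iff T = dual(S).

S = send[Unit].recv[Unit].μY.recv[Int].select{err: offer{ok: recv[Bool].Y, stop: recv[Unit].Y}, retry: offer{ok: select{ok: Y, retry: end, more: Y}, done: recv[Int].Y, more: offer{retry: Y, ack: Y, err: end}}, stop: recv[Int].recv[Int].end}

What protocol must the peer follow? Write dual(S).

send[Unit] ↦ recv[Unit]
  recv[Unit] ↦ send[Unit]
    μY ↦ μY  (rec unchanged)
      recv[Int] ↦ send[Int]
        select{err,retry,stop} ↦ offer{err,retry,stop}  (select→offer)
          [err]
            offer{ok,stop} ↦ select{ok,stop}  (&→⊕)
              [ok]
                recv[Bool] ↦ send[Bool]
                  Y self-dual
              [stop]
                recv[Unit] ↦ send[Unit]
                  Y self-dual
          [retry]
            offer{ok,done,more} ↦ select{ok,done,more}  (&→⊕)
              [ok]
                select{ok,retry,more} ↦ offer{ok,retry,more}  (select→offer)
                  [ok]
                    Y self-dual
                  [retry]
                    end self-dual
                  [more]
                    Y self-dual
              [done]
                recv[Int] ↦ send[Int]
                  Y self-dual
              [more]
                offer{retry,ack,err} ↦ select{retry,ack,err}  (&→⊕)
                  [retry]
                    Y self-dual
                  [ack]
                    Y self-dual
                  [err]
                    end self-dual
          [stop]
            recv[Int] ↦ send[Int]
              recv[Int] ↦ send[Int]
                end self-dual

recv[Unit].send[Unit].μY.send[Int].offer{err: select{ok: send[Bool].Y, stop: send[Unit].Y}, retry: select{ok: offer{ok: Y, retry: end, more: Y}, done: send[Int].Y, more: select{retry: Y, ack: Y, err: end}}, stop: send[Int].send[Int].end}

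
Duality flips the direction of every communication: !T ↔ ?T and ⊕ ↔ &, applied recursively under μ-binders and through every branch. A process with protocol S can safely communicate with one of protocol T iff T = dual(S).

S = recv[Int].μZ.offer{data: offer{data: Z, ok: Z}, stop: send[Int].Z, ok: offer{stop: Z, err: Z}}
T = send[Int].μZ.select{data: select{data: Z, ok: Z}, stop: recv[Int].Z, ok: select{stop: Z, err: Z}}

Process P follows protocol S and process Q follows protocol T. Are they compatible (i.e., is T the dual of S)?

recv[Int] ‖ send[Int]  ✓
  μZ ‖ μZ  ✓ (μ self-dual)
    offer{data,stop,ok} ‖ select{data,stop,ok}  ✓ labels match
      [data]
        offer{data,ok} ‖ select{data,ok}  ✓ labels match
          [data]
            Z ‖ Z  ✓
          [ok]
            Z ‖ Z  ✓
      [stop]
        send[Int] ‖ recv[Int]  ✓
          Z ‖ Z  ✓
      [ok]
        offer{stop,err} ‖ select{stop,err}  ✓ labels match
          [stop]
            Z ‖ Z  ✓
          [err]
            Z ‖ Z  ✓

YES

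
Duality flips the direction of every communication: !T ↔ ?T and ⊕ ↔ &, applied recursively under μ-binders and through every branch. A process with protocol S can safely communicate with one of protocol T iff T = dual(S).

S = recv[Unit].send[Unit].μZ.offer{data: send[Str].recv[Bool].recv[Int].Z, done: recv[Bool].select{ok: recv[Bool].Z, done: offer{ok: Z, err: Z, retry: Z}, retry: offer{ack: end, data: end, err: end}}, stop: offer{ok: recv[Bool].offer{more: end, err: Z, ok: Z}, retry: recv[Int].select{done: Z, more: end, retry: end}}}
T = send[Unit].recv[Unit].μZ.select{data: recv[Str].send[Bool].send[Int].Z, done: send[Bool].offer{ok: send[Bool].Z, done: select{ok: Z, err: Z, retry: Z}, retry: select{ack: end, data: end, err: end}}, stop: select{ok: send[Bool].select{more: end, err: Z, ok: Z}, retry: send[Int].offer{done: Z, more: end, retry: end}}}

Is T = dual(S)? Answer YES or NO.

YES

recv[Unit] ‖ send[Unit]  ok
  send[Unit] ‖ recv[Unit]  ok
    μZ ‖ μZ  ok (binder kept)
      offer{data,done,stop} ‖ select{data,done,stop}  ok labels match
        • data:
          send[Str] ‖ recv[Str]  ok
            recv[Bool] ‖ send[Bool]  ok
              recv[Int] ‖ send[Int]  ok
                Z ‖ Z  ok
        • done:
          recv[Bool] ‖ send[Bool]  ok
            select{ok,done,retry} ‖ offer{ok,done,retry}  ok labels match
              • ok:
                recv[Bool] ‖ send[Bool]  ok
                  Z ‖ Z  ok
              • done:
                offer{ok,err,retry} ‖ select{ok,err,retry}  ok labels match
                  • ok:
                    Z ‖ Z  ok
                  • err:
                    Z ‖ Z  ok
                  • retry:
                    Z ‖ Z  ok
              • retry:
                offer{ack,data,err} ‖ select{ack,data,err}  ok labels match
                  • ack:
                    end ‖ end  ok
                  • data:
                    end ‖ end  ok
                  • err:
                    end ‖ end  ok
        • stop:
          offer{ok,retry} ‖ select{ok,retry}  ok labels match
            • ok:
              recv[Bool] ‖ send[Bool]  ok
                offer{more,err,ok} ‖ select{more,err,ok}  ok labels match
                  • more:
                    end ‖ end  ok
                  • err:
                    Z ‖ Z  ok
                  • ok:
                    Z ‖ Z  ok
            • retry:
              recv[Int] ‖ send[Int]  ok
                select{done,more,retry} ‖ offer{done,more,retry}  ok labels match
                  • done:
                    Z ‖ Z  ok
                  • more:
                    end ‖ end  ok
                  • retry:
                    end ‖ end  ok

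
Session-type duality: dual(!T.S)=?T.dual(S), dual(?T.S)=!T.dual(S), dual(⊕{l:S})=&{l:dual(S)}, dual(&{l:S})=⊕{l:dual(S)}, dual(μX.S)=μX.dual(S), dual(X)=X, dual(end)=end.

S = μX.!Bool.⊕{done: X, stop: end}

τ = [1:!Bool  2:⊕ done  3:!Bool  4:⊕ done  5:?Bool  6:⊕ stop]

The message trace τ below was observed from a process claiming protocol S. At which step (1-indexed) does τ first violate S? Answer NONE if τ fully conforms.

@1 !Bool  ✓  state: ⊕{done: μX.…, stop: end}
@2 ⊕ done  ✓  state: μX.…
@3 !Bool  ✓  state: ⊕{done: μX.…, stop: end}
@4 ⊕ done  ✓  state: μX.…
@5 got ?Bool, protocol expects !Bool  ✗

5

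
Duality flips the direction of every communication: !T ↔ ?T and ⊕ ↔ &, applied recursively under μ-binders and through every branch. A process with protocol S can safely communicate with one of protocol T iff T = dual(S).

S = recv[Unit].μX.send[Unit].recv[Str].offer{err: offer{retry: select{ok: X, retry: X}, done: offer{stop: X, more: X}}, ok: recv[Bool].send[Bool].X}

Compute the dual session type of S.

recv[Unit] ↦ send[Unit]
  μX ↦ μX  (binder kept)
    send[Unit] ↦ recv[Unit]
      recv[Str] ↦ send[Str]
        offer{err,ok} ↦ select{err,ok}  (&→⊕)
          case err:
            offer{retry,done} ↦ select{retry,done}  (&→⊕)
              case retry:
                select{ok,retry} ↦ offer{ok,retry}  (internal→external)
                  case ok:
                    X self-dual
                  case retry:
                    X self-dual
              case done:
                offer{stop,more} ↦ select{stop,more}  (&→⊕)
                  case stop:
                    X self-dual
                  case more:
                    X self-dual
          case ok:
            recv[Bool] ↦ send[Bool]
              send[Bool] ↦ recv[Bool]
                X self-dual

send[Unit].μX.recv[Unit].send[Str].select{err: select{retry: offer{ok: X, retry: X}, done: select{stop: X, more: X}}, ok: send[Bool].recv[Bool].X}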